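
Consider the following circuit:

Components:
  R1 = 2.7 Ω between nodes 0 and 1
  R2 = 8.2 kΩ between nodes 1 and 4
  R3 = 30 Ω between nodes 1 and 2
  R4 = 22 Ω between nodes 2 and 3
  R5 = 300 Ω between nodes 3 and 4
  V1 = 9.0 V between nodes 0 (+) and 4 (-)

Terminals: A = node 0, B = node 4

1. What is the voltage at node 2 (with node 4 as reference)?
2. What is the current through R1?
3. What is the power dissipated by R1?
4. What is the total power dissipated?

Nodal analysis, taking node 4 as the 0 V reference.
Source V1 fixes V_0 = 9 V.
KCL at each unknown node (sum of currents leaving = 0; resistances in Ω):
  Node 1: (V_1 - 9)/2.7 + (V_1 - 0)/8200 + (V_1 - V_2)/30 = 0
  Node 2: (V_2 - V_1)/30 + (V_2 - V_3)/22 = 0
  Node 3: (V_3 - V_2)/22 + (V_3 - 0)/300 = 0
Collecting terms (coefficients in siemens):
  0.4038·V_1 - 0.03333·V_2 = 3.333
  0.07879·V_2 - 0.03333·V_1 - 0.04545·V_3 = 0
  0.04879·V_3 - 0.04545·V_2 = 0
Solving these 3 simultaneous equations (Gaussian elimination) gives:
  V_1 = 8.929 V, V_2 = 8.168 V, V_3 = 7.61 V
Part 1:
  Read off the nodal solution: V_2 = 8.168 V
Part 2:
  I_R1 = (V_0 - V_1)/R1 = (9 - 8.929)/2.7 = 0.02645 A
  Magnitude: I_R1 = 0.02645 A
Part 3:
  I_R1 = (V_0 - V_1)/R1 = (9 - 8.929)/2.7 = 0.02645 A
  P_R1 = I_R1² × R1 = (0.02645)² × 2.7 = 0.00189 W
Part 4:
  Power in each resistor, P = (ΔV)²/R:
    P_R1 = (9 - 8.929)²/2.7 = 0.00189 W
    P_R2 = (8.929 - 0)²/8200 = 0.009722 W
    P_R3 = (8.929 - 8.168)²/30 = 0.0193 W
    P_R4 = (8.168 - 7.61)²/22 = 0.01415 W
    P_R5 = (7.61 - 0)²/300 = 0.193 W
  P_total = P_R1 + P_R2 + P_R3 + P_R4 + P_R5 = 0.2381 W

Final answers:
1. V_2 = 8.168 V
2. I_R1 = 0.02645 A
3. P_R1 = 0.00189 W
4. P_total = 0.2381 W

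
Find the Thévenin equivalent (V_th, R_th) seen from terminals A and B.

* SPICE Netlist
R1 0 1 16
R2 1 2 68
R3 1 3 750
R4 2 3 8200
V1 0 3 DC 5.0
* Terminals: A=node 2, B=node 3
Step 1 — V_th is the open-circuit voltage V_A - V_B (nothing connected across the terminals).
Nodal analysis, taking node 3 as the 0 V reference.
Source V1 fixes V_0 = 5 V.
KCL at each unknown node (sum of currents leaving = 0; resistances in Ω):
  Node 1: (V_1 - 5)/16 + (V_1 - V_2)/68 + (V_1 - 0)/750 = 0
  Node 2: (V_2 - V_1)/68 + (V_2 - 0)/8200 = 0
Collecting terms (coefficients in siemens):
  0.07854·V_1 - 0.01471·V_2 = 0.3125
  0.01483·V_2 - 0.01471·V_1 = 0
Determinant D = (0.07854)(0.01483) - (-0.01471)(-0.01471) = 0.0009483
V_1 = [(0.3125)(0.01483) - (-0.01471)(0)]/D = 4.886 V
V_2 = [(0.07854)(0) - (0.3125)(-0.01471)]/D = 4.846 V
V_th = V_2 - V_3 = 4.846 - 0 = 4.846 V
Step 2 — R_th: zero the source — replace V1 by a short circuit (node 3 merges into node 0) — and find the resistance seen between A (node 2) and B (node 0).
Reduce the network between node 2 (A) and node 0 (B) by series/parallel combination:
  Rp1 = R1 ‖ R3 (parallel, both between nodes 0 and 1) = 1/(1/16 + 1/750) = 15.67 Ω
  Rs1 = R2 + Rp1 (series, joined only at node 1) = 68 + 15.67 = 83.67 Ω
  Rp2 = R4 ‖ Rs1 (parallel, both between nodes 0 and 2) = 1/(1/8200 + 1/83.67) = 82.82 Ω
R_th = 82.82 Ω

Final answer: V_th = 4.846 V, R_th = 82.82 Ω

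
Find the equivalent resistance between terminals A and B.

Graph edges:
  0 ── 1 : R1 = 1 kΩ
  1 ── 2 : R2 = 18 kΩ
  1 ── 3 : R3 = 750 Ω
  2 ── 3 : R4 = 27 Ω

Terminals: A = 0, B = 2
Reduce the network between node 0 (A) and node 2 (B) by series/parallel combination:
  Rs1 = R3 + R4 (series, joined only at node 3) = 750 + 27 = 777 Ω
  Rp1 = R2 ‖ Rs1 (parallel, both between nodes 1 and 2) = 1/(1/18000 + 1/777) = 744.8 Ω
  Rs2 = R1 + Rp1 (series, joined only at node 1) = 1000 + 744.8 = 1745 Ω
R_eq = 1.745 kΩ

Final answer: 1.745 kΩ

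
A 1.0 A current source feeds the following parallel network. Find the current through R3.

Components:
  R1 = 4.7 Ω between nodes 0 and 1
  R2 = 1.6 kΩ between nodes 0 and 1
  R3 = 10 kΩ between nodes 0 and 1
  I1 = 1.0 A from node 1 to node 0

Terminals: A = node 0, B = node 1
All resistors sit directly between nodes 0 and 1, so they are in parallel and share one voltage V; the full source current 1 A splits among them.
1/R_par = 1/4.7 + 1/1600 + 1/10000 = 0.2135 S  =>  R_par = 4.684 Ω
V = I × R_par = 1 × 4.684 = 4.684 V
I_R3 = V/R3 = 4.684/10000 = 0.0004684 A

Final answer: 0.0004684 A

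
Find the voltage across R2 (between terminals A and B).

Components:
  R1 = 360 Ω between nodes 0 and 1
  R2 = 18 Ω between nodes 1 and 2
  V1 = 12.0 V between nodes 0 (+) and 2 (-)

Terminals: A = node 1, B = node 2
R1 and R2 are in series across V1 (node 0 → node 1 → node 2), and the output A–B is taken across R2, so this is a voltage divider.
Series current: I = V1/(R1 + R2) = 12/(360 + 18) = 12/378 = 0.03175 A
V_R2 = I × R2 = V1 × R2/(R1 + R2) = 12 × 18/378 = 0.5714 V

Final answer: 0.5714 V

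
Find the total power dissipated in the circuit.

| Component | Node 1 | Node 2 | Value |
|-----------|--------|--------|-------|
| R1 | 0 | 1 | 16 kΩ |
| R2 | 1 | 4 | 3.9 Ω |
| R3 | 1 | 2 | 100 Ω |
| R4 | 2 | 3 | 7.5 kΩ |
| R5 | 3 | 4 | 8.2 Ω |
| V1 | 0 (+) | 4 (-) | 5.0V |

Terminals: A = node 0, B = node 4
Nodal analysis, taking node 4 as the 0 V reference.
Source V1 fixes V_0 = 5 V.
KCL at each unknown node (sum of currents leaving = 0; resistances in Ω):
  Node 1: (V_1 - 5)/16000 + (V_1 - 0)/3.9 + (V_1 - V_2)/100 = 0
  Node 2: (V_2 - V_1)/100 + (V_2 - V_3)/7500 = 0
  Node 3: (V_3 - V_2)/7500 + (V_3 - 0)/8.2 = 0
Collecting terms (coefficients in siemens):
  0.2665·V_1 - 0.01·V_2 = 0.0003125
  0.01013·V_2 - 0.01·V_1 - 0.0001333·V_3 = 0
  0.1221·V_3 - 0.0001333·V_2 = 0
Solving these 3 simultaneous equations (Gaussian elimination) gives:
  V_1 = 0.001218 V, V_2 = 0.001202 V, V_3 = 0.000001313 V
Power in each resistor, P = (ΔV)²/R:
  P_R1 = (5 - 0.001218)²/16000 = 0.001562 W
  P_R2 = (0.001218 - 0)²/3.9 = 0.0000003803 W
  P_R3 = (0.001218 - 0.001202)²/100 = 0.000000000002562 W
  P_R4 = (0.001202 - 0.000001313)²/7500 = 0.0000000001922 W
  P_R5 = (0.000001313 - 0)²/8.2 = 0.0000000000002101 W
P_total = P_R1 + P_R2 + P_R3 + P_R4 + P_R5 = 0.001562 W

Final answer: 0.001562 W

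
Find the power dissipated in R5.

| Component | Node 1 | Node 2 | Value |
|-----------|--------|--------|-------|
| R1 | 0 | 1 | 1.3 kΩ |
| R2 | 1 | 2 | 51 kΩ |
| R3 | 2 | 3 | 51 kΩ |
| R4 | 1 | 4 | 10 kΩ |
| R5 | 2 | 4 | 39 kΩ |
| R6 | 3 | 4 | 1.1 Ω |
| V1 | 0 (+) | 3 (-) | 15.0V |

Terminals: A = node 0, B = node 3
Nodal analysis, taking node 3 as the 0 V reference.
Source V1 fixes V_0 = 15 V.
KCL at each unknown node (sum of currents leaving = 0; resistances in Ω):
  Node 1: (V_1 - 15)/1300 + (V_1 - V_2)/51000 + (V_1 - V_4)/10000 = 0
  Node 2: (V_2 - V_1)/51000 + (V_2 - 0)/51000 + (V_2 - V_4)/39000 = 0
  Node 4: (V_4 - V_1)/10000 + (V_4 - V_2)/39000 + (V_4 - 0)/1.1 = 0
Collecting terms (coefficients in siemens):
  0.0008888·V_1 - 0.00001961·V_2 - 0.0001·V_4 = 0.01154
  0.00006486·V_2 - 0.00001961·V_1 - 0.00002564·V_4 = 0
  0.9092·V_4 - 0.0001·V_1 - 0.00002564·V_2 = 0
Solving these 3 simultaneous equations (Gaussian elimination) gives:
  V_1 = 13.07 V, V_2 = 3.952 V, V_4 = 0.001549 V
I_R5 = (V_2 - V_4)/R5 = (3.952 - 0.001549)/39000 = 0.0001013 A
P_R5 = I_R5² × R5 = (0.0001013)² × 39000 = 0.0004001 W

Final answer: 0.0004001 W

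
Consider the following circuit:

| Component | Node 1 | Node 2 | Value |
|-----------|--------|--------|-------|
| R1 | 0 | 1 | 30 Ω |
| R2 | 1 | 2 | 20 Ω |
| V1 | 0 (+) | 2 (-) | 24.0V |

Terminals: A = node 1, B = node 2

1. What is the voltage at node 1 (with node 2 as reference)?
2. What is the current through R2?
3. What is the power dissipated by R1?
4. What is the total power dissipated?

Nodal analysis, taking node 2 as the 0 V reference.
Source V1 fixes V_0 = 24 V.
KCL at each unknown node (sum of currents leaving = 0; resistances in Ω):
  Node 1: (V_1 - 24)/30 + (V_1 - 0)/20 = 0
Collecting terms: 0.08333 × V_1 = 0.8  =>  V_1 = 9.6 V
Part 1:
  Read off the nodal solution: V_1 = 9.6 V
Part 2:
  I_R2 = (V_1 - V_2)/R2 = (9.6 - 0)/20 = 0.48 A
  Magnitude: I_R2 = 0.48 A
Part 3:
  I_R1 = (V_0 - V_1)/R1 = (24 - 9.6)/30 = 0.48 A
  P_R1 = I_R1² × R1 = (0.48)² × 30 = 6.912 W
Part 4:
  Power in each resistor, P = (ΔV)²/R:
    P_R1 = (24 - 9.6)²/30 = 6.912 W
    P_R2 = (9.6 - 0)²/20 = 4.608 W
  P_total = P_R1 + P_R2 = 11.52 W

Final answers:
1. V_1 = 9.6 V
2. I_R2 = 0.48 A
3. P_R1 = 6.912 W
4. P_total = 11.52 W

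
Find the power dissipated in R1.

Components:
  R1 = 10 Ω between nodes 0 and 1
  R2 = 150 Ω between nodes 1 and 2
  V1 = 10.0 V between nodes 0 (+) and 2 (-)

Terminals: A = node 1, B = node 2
Nodal analysis, taking node 2 as the 0 V reference.
Source V1 fixes V_0 = 10 V.
KCL at each unknown node (sum of currents leaving = 0; resistances in Ω):
  Node 1: (V_1 - 10)/10 + (V_1 - 0)/150 = 0
Collecting terms: 0.1067 × V_1 = 1  =>  V_1 = 9.375 V
I_R1 = (V_0 - V_1)/R1 = (10 - 9.375)/10 = 0.0625 A
P_R1 = I_R1² × R1 = (0.0625)² × 10 = 0.03906 W

Final answer: 0.03906 W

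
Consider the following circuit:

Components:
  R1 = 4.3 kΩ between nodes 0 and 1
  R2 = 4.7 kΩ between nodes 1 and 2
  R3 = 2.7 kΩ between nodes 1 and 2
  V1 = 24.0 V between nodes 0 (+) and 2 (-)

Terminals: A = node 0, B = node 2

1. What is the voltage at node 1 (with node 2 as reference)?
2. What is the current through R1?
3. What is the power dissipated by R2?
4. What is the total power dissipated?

Nodal analysis, taking node 2 as the 0 V reference.
Source V1 fixes V_0 = 24 V.
KCL at each unknown node (sum of currents leaving = 0; resistances in Ω):
  Node 1: (V_1 - 24)/4300 + (V_1 - 0)/4700 + (V_1 - 0)/2700 = 0
Collecting terms: 0.0008157 × V_1 = 0.005581  =>  V_1 = 6.843 V
Part 1:
  Read off the nodal solution: V_1 = 6.843 V
Part 2:
  I_R1 = (V_0 - V_1)/R1 = (24 - 6.843)/4300 = 0.00399 A
  Magnitude: I_R1 = 0.00399 A
Part 3:
  I_R2 = (V_1 - V_2)/R2 = (6.843 - 0)/4700 = 0.001456 A
  P_R2 = I_R2² × R2 = (0.001456)² × 4700 = 0.009962 W
Part 4:
  Power in each resistor, P = (ΔV)²/R:
    P_R1 = (24 - 6.843)²/4300 = 0.06846 W
    P_R2 = (6.843 - 0)²/4700 = 0.009962 W
    P_R3 = (6.843 - 0)²/2700 = 0.01734 W
  P_total = P_R1 + P_R2 + P_R3 = 0.09576 W

Final answers:
1. V_1 = 6.843 V
2. I_R1 = 0.00399 A
3. P_R2 = 0.009962 W
4. P_total = 0.09576 W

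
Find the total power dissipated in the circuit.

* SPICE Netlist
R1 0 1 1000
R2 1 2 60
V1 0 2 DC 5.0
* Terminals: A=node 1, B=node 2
Nodal analysis, taking node 2 as the 0 V reference.
Source V1 fixes V_0 = 5 V.
KCL at each unknown node (sum of currents leaving = 0; resistances in Ω):
  Node 1: (V_1 - 5)/1000 + (V_1 - 0)/60 = 0
Collecting terms: 0.01767 × V_1 = 0.005  =>  V_1 = 0.283 V
Power in each resistor, P = (ΔV)²/R:
  P_R1 = (5 - 0.283)²/1000 = 0.02225 W
  P_R2 = (0.283 - 0)²/60 = 0.001335 W
P_total = P_R1 + P_R2 = 0.02358 W

Final answer: 0.02358 W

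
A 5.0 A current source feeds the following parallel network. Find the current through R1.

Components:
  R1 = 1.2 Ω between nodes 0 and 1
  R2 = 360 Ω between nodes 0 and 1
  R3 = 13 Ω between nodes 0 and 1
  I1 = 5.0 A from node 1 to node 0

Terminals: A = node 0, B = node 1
All resistors sit directly between nodes 0 and 1, so they are in parallel and share one voltage V; the full source current 5 A splits among them.
1/R_par = 1/1.2 + 1/360 + 1/13 = 0.913 S  =>  R_par = 1.095 Ω
V = I × R_par = 5 × 1.095 = 5.476 V
I_R1 = V/R1 = 5.476/1.2 = 4.564 A

Final answer: 4.564 A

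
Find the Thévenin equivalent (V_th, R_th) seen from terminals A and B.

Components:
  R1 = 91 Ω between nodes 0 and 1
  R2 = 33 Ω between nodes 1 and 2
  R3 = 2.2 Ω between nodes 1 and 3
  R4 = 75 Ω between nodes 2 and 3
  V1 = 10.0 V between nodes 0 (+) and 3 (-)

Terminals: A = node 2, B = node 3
Step 1 — V_th is the open-circuit voltage V_A - V_B (nothing connected across the terminals).
Nodal analysis, taking node 3 as the 0 V reference.
Source V1 fixes V_0 = 10 V.
KCL at each unknown node (sum of currents leaving = 0; resistances in Ω):
  Node 1: (V_1 - 10)/91 + (V_1 - V_2)/33 + (V_1 - 0)/2.2 = 0
  Node 2: (V_2 - V_1)/33 + (V_2 - 0)/75 = 0
Collecting terms (coefficients in siemens):
  0.4958·V_1 - 0.0303·V_2 = 0.1099
  0.04364·V_2 - 0.0303·V_1 = 0
Determinant D = (0.4958)(0.04364) - (-0.0303)(-0.0303) = 0.02072
V_1 = [(0.1099)(0.04364) - (-0.0303)(0)]/D = 0.2314 V
V_2 = [(0.4958)(0) - (0.1099)(-0.0303)]/D = 0.1607 V
V_th = V_2 - V_3 = 0.1607 - 0 = 0.1607 V
Step 2 — R_th: zero the source — replace V1 by a short circuit (node 3 merges into node 0) — and find the resistance seen between A (node 2) and B (node 0).
Reduce the network between node 2 (A) and node 0 (B) by series/parallel combination:
  Rp1 = R1 ‖ R3 (parallel, both between nodes 0 and 1) = 1/(1/91 + 1/2.2) = 2.148 Ω
  Rs1 = R2 + Rp1 (series, joined only at node 1) = 33 + 2.148 = 35.15 Ω
  Rp2 = R4 ‖ Rs1 (parallel, both between nodes 0 and 2) = 1/(1/75 + 1/35.15) = 23.93 Ω
R_th = 23.93 Ω

Final answer: V_th = 0.1607 V, R_th = 23.93 Ω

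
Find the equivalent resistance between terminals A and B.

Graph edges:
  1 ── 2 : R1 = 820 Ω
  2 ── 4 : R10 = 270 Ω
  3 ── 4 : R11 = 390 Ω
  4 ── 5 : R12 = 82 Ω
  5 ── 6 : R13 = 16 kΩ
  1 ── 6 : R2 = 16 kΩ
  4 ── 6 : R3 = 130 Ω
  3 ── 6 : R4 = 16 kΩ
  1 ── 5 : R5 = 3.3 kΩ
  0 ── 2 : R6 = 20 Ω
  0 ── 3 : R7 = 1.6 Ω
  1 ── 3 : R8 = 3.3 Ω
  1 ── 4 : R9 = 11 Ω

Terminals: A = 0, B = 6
The network is not a plain series/parallel combination. Inject a 1 A test current into terminal A (node 0) and return it from terminal B (node 6); then R_eq = V_A / (1 A).
Nodal analysis, taking node 6 as the 0 V reference.
Current source I_test pushes 1 A into node 0 and draws it out of node 6.
KCL at each unknown node (sum of currents leaving = 0; resistances in Ω):
  Node 0: (V_0 - V_2)/20 + (V_0 - V_3)/1.6 - 1 = 0
  Node 1: (V_1 - V_2)/820 + (V_1 - 0)/16000 + (V_1 - V_5)/3300 + (V_1 - V_3)/3.3 + (V_1 - V_4)/11 = 0
  Node 2: (V_2 - V_0)/20 + (V_2 - V_1)/820 + (V_2 - V_4)/270 = 0
  Node 3: (V_3 - V_0)/1.6 + (V_3 - V_1)/3.3 + (V_3 - 0)/16000 + (V_3 - V_4)/390 = 0
  Node 4: (V_4 - V_1)/11 + (V_4 - V_2)/270 + (V_4 - V_3)/390 + (V_4 - 0)/130 + (V_4 - V_5)/82 = 0
  Node 5: (V_5 - V_1)/3300 + (V_5 - V_4)/82 + (V_5 - 0)/16000 = 0
Collecting terms (coefficients in siemens):
  0.675·V_0 - 0.05·V_2 - 0.625·V_3 = 1
  0.3955·V_1 - 0.00122·V_2 - 0.303·V_3 - 0.09091·V_4 - 0.000303·V_5 = 0
  0.05492·V_2 - 0.05·V_0 - 0.00122·V_1 - 0.003704·V_4 = 0
  0.9307·V_3 - 0.625·V_0 - 0.303·V_1 - 0.002564·V_4 = 0
  0.1171·V_4 - 0.09091·V_1 - 0.003704·V_2 - 0.002564·V_3 - 0.0122·V_5 = 0
  0.01256·V_5 - 0.000303·V_1 - 0.0122·V_4 = 0
Solving these 6 simultaneous equations (Gaussian elimination) gives:
  V_0 = 141.1 V, V_1 = 136.6 V, V_2 = 140 V, V_3 = 139.6 V
  V_4 = 126.7 V, V_5 = 126.3 V
R_eq = V_0 / 1 A = 141.1 Ω

Final answer: 141.1 Ω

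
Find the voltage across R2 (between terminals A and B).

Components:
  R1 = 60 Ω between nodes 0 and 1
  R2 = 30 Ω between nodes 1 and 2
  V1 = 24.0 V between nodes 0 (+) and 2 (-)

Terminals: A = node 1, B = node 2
R1 and R2 are in series across V1 (node 0 → node 1 → node 2), and the output A–B is taken across R2, so this is a voltage divider.
Series current: I = V1/(R1 + R2) = 24/(60 + 30) = 24/90 = 0.2667 A
V_R2 = I × R2 = V1 × R2/(R1 + R2) = 24 × 30/90 = 8 V

Final answer: 8 V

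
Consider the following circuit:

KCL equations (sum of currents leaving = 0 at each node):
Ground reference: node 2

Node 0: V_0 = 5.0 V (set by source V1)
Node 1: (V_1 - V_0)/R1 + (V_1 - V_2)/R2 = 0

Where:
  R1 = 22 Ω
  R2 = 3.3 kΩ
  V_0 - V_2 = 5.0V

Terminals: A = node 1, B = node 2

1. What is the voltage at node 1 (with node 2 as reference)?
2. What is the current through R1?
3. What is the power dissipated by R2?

Nodal analysis, taking node 2 as the 0 V reference.
Source V1 fixes V_0 = 5 V.
KCL at each unknown node (sum of currents leaving = 0; resistances in Ω):
  Node 1: (V_1 - 5)/22 + (V_1 - 0)/3300 = 0
Collecting terms: 0.04576 × V_1 = 0.2273  =>  V_1 = 4.967 V
Part 1:
  Read off the nodal solution: V_1 = 4.967 V
Part 2:
  I_R1 = (V_0 - V_1)/R1 = (5 - 4.967)/22 = 0.001505 A
  Magnitude: I_R1 = 0.001505 A
Part 3:
  I_R2 = (V_1 - V_2)/R2 = (4.967 - 0)/3300 = 0.001505 A
  P_R2 = I_R2² × R2 = (0.001505)² × 3300 = 0.007476 W

Final answers:
1. V_1 = 4.967 V
2. I_R1 = 0.001505 A
3. P_R2 = 0.007476 W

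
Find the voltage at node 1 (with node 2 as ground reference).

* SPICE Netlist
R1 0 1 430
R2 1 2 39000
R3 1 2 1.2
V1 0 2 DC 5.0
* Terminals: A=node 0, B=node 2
Nodal analysis, taking node 2 as the 0 V reference.
Source V1 fixes V_0 = 5 V.
KCL at each unknown node (sum of currents leaving = 0; resistances in Ω):
  Node 1: (V_1 - 5)/430 + (V_1 - 0)/39000 + (V_1 - 0)/1.2 = 0
Collecting terms: 0.8357 × V_1 = 0.01163  =>  V_1 = 0.01391 V
The requested potential is V_1 = 0.01391 V.

Final answer: V_1 = 0.01391 V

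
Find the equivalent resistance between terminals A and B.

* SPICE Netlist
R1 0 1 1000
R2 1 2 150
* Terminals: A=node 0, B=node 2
Reduce the network between node 0 (A) and node 2 (B) by series/parallel combination:
  Rs1 = R1 + R2 (series, joined only at node 1) = 1000 + 150 = 1150 Ω
R_eq = 1.15 kΩ

Final answer: 1.15 kΩ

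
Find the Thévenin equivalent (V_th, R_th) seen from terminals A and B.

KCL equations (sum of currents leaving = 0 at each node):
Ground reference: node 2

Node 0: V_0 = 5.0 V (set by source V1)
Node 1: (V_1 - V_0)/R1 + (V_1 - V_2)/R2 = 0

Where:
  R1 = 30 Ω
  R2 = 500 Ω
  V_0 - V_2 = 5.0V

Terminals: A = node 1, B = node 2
Step 1 — V_th is the open-circuit voltage V_A - V_B (nothing connected across the terminals).
Nodal analysis, taking node 2 as the 0 V reference.
Source V1 fixes V_0 = 5 V.
KCL at each unknown node (sum of currents leaving = 0; resistances in Ω):
  Node 1: (V_1 - 5)/30 + (V_1 - 0)/500 = 0
Collecting terms: 0.03533 × V_1 = 0.1667  =>  V_1 = 4.717 V
V_th = V_1 - V_2 = 4.717 - 0 = 4.717 V
Step 2 — R_th: zero the source — replace V1 by a short circuit (node 2 merges into node 0) — and find the resistance seen between A (node 1) and B (node 0).
Reduce the network between node 1 (A) and node 0 (B) by series/parallel combination:
  Rp1 = R1 ‖ R2 (parallel, both between nodes 0 and 1) = 1/(1/30 + 1/500) = 28.3 Ω
R_th = 28.3 Ω

Final answer: V_th = 4.717 V, R_th = 28.3 Ω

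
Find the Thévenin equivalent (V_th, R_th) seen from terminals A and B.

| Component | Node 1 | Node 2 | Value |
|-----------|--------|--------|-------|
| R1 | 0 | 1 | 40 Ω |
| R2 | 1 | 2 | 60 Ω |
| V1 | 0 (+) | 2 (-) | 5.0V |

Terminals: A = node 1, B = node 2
Step 1 — V_th is the open-circuit voltage V_A - V_B (nothing connected across the terminals).
Nodal analysis, taking node 2 as the 0 V reference.
Source V1 fixes V_0 = 5 V.
KCL at each unknown node (sum of currents leaving = 0; resistances in Ω):
  Node 1: (V_1 - 5)/40 + (V_1 - 0)/60 = 0
Collecting terms: 0.04167 × V_1 = 0.125  =>  V_1 = 3 V
V_th = V_1 - V_2 = 3 - 0 = 3 V
Step 2 — R_th: zero the source — replace V1 by a short circuit (node 2 merges into node 0) — and find the resistance seen between A (node 1) and B (node 0).
Reduce the network between node 1 (A) and node 0 (B) by series/parallel combination:
  Rp1 = R1 ‖ R2 (parallel, both between nodes 0 and 1) = 1/(1/40 + 1/60) = 24 Ω
R_th = 24 Ω

Final answer: V_th = 3 V, R_th = 24 Ω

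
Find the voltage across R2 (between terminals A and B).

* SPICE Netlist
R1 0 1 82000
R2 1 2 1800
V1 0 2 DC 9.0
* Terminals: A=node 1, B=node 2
R1 and R2 are in series across V1 (node 0 → node 1 → node 2), and the output A–B is taken across R2, so this is a voltage divider.
Series current: I = V1/(R1 + R2) = 9/(82000 + 1800) = 9/83800 = 0.0001074 A
V_R2 = I × R2 = V1 × R2/(R1 + R2) = 9 × 1800/83800 = 0.1933 V

Final answer: 0.1933 V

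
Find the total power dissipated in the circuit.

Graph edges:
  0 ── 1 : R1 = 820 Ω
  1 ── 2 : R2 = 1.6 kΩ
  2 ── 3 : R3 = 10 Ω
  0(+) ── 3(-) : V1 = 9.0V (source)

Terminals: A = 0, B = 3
Nodal analysis, taking node 3 as the 0 V reference.
Source V1 fixes V_0 = 9 V.
KCL at each unknown node (sum of currents leaving = 0; resistances in Ω):
  Node 1: (V_1 - 9)/820 + (V_1 - V_2)/1600 = 0
  Node 2: (V_2 - V_1)/1600 + (V_2 - 0)/10 = 0
Collecting terms (coefficients in siemens):
  0.001845·V_1 - 0.000625·V_2 = 0.01098
  0.1006·V_2 - 0.000625·V_1 = 0
Determinant D = (0.001845)(0.1006) - (-0.000625)(-0.000625) = 0.0001852
V_1 = [(0.01098)(0.1006) - (-0.000625)(0)]/D = 5.963 V
V_2 = [(0.001845)(0) - (0.01098)(-0.000625)]/D = 0.03704 V
Power in each resistor, P = (ΔV)²/R:
  P_R1 = (9 - 5.963)²/820 = 0.01125 W
  P_R2 = (5.963 - 0.03704)²/1600 = 0.02195 W
  P_R3 = (0.03704 - 0)²/10 = 0.0001372 W
P_total = P_R1 + P_R2 + P_R3 = 0.03333 W

Final answer: 0.03333 W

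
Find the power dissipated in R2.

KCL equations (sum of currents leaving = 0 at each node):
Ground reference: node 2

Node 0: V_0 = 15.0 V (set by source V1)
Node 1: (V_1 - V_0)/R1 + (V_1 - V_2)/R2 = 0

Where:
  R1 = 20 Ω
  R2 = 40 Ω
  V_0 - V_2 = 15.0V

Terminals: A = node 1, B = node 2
Nodal analysis, taking node 2 as the 0 V reference.
Source V1 fixes V_0 = 15 V.
KCL at each unknown node (sum of currents leaving = 0; resistances in Ω):
  Node 1: (V_1 - 15)/20 + (V_1 - 0)/40 = 0
Collecting terms: 0.075 × V_1 = 0.75  =>  V_1 = 10 V
I_R2 = (V_1 - V_2)/R2 = (10 - 0)/40 = 0.25 A
P_R2 = I_R2² × R2 = (0.25)² × 40 = 2.5 W

Final answer: 2.5 W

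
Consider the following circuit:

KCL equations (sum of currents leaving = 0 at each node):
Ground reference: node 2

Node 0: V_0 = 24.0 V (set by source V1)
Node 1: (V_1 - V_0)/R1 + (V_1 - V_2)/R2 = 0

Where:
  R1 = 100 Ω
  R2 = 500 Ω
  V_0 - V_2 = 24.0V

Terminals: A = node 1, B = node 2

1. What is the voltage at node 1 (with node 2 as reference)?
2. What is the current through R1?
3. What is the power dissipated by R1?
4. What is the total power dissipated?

Nodal analysis, taking node 2 as the 0 V reference.
Source V1 fixes V_0 = 24 V.
KCL at each unknown node (sum of currents leaving = 0; resistances in Ω):
  Node 1: (V_1 - 24)/100 + (V_1 - 0)/500 = 0
Collecting terms: 0.012 × V_1 = 0.24  =>  V_1 = 20 V
Part 1:
  Read off the nodal solution: V_1 = 20 V
Part 2:
  I_R1 = (V_0 - V_1)/R1 = (24 - 20)/100 = 0.04 A
  Magnitude: I_R1 = 0.04 A
Part 3:
  I_R1 = (V_0 - V_1)/R1 = (24 - 20)/100 = 0.04 A
  P_R1 = I_R1² × R1 = (0.04)² × 100 = 0.16 W
Part 4:
  Power in each resistor, P = (ΔV)²/R:
    P_R1 = (24 - 20)²/100 = 0.16 W
    P_R2 = (20 - 0)²/500 = 0.8 W
  P_total = P_R1 + P_R2 = 0.96 W

Final answers:
1. V_1 = 20 V
2. I_R1 = 0.04 A
3. P_R1 = 0.16 W
4. P_total = 0.96 W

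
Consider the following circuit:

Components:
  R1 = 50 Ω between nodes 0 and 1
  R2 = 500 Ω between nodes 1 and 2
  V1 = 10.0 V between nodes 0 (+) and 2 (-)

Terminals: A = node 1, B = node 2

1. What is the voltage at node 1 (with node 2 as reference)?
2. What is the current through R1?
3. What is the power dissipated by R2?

Nodal analysis, taking node 2 as the 0 V reference.
Source V1 fixes V_0 = 10 V.
KCL at each unknown node (sum of currents leaving = 0; resistances in Ω):
  Node 1: (V_1 - 10)/50 + (V_1 - 0)/500 = 0
Collecting terms: 0.022 × V_1 = 0.2  =>  V_1 = 9.091 V
Part 1:
  Read off the nodal solution: V_1 = 9.091 V
Part 2:
  I_R1 = (V_0 - V_1)/R1 = (10 - 9.091)/50 = 0.01818 A
  Magnitude: I_R1 = 0.01818 A
Part 3:
  I_R2 = (V_1 - V_2)/R2 = (9.091 - 0)/500 = 0.01818 A
  P_R2 = I_R2² × R2 = (0.01818)² × 500 = 0.1653 W

Final answers:
1. V_1 = 9.091 V
2. I_R1 = 0.01818 A
3. P_R2 = 0.1653 W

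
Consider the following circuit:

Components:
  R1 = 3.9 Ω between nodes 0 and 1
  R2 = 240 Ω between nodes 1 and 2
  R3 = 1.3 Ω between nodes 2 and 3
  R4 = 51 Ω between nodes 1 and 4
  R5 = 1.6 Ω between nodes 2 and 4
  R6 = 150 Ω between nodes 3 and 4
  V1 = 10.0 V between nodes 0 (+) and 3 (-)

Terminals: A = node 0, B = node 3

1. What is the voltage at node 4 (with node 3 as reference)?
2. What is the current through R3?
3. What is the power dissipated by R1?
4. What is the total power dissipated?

Nodal analysis, taking node 3 as the 0 V reference.
Source V1 fixes V_0 = 10 V.
KCL at each unknown node (sum of currents leaving = 0; resistances in Ω):
  Node 1: (V_1 - 10)/3.9 + (V_1 - V_2)/240 + (V_1 - V_4)/51 = 0
  Node 2: (V_2 - V_1)/240 + (V_2 - 0)/1.3 + (V_2 - V_4)/1.6 = 0
  Node 4: (V_4 - V_1)/51 + (V_4 - V_2)/1.6 + (V_4 - 0)/150 = 0
Collecting terms (coefficients in siemens):
  0.2802·V_1 - 0.004167·V_2 - 0.01961·V_4 = 2.564
  1.398·V_2 - 0.004167·V_1 - 0.625·V_4 = 0
  0.6513·V_4 - 0.01961·V_1 - 0.625·V_2 = 0
Solving these 3 simultaneous equations (Gaussian elimination) gives:
  V_1 = 9.193 V, V_2 = 0.2646 V, V_4 = 0.5306 V
Part 1:
  Read off the nodal solution: V_4 = 0.5306 V
Part 2:
  I_R3 = (V_2 - V_3)/R3 = (0.2646 - 0)/1.3 = 0.2035 A
  Magnitude: I_R3 = 0.2035 A
Part 3:
  I_R1 = (V_0 - V_1)/R1 = (10 - 9.193)/3.9 = 0.207 A
  P_R1 = I_R1² × R1 = (0.207)² × 3.9 = 0.1672 W
Part 4:
  Power in each resistor, P = (ΔV)²/R:
    P_R1 = (10 - 9.193)²/3.9 = 0.1672 W
    P_R2 = (9.193 - 0.2646)²/240 = 0.3321 W
    P_R3 = (0.2646 - 0)²/1.3 = 0.05384 W
    P_R4 = (9.193 - 0.5306)²/51 = 1.471 W
    P_R5 = (0.2646 - 0.5306)²/1.6 = 0.04425 W
    P_R6 = (0 - 0.5306)²/150 = 0.001877 W
  P_total = P_R1 + P_R2 + P_R3 + P_R4 + P_R5 + P_R6 = 2.07 W

Final answers:
1. V_4 = 0.5306 V
2. I_R3 = 0.2035 A
3. P_R1 = 0.1672 W
4. P_total = 2.07 W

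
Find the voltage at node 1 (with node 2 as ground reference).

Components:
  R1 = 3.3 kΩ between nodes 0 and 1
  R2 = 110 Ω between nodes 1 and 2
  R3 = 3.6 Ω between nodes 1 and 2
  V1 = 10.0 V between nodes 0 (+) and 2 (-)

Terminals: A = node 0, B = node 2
Nodal analysis, taking node 2 as the 0 V reference.
Source V1 fixes V_0 = 10 V.
KCL at each unknown node (sum of currents leaving = 0; resistances in Ω):
  Node 1: (V_1 - 10)/3300 + (V_1 - 0)/110 + (V_1 - 0)/3.6 = 0
Collecting terms: 0.2872 × V_1 = 0.00303  =>  V_1 = 0.01055 V
The requested potential is V_1 = 0.01055 V.

Final answer: V_1 = 0.01055 V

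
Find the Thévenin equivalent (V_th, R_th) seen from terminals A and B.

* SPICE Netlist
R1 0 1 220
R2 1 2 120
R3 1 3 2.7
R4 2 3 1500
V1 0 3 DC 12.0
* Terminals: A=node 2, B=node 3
Step 1 — V_th is the open-circuit voltage V_A - V_B (nothing connected across the terminals).
Nodal analysis, taking node 3 as the 0 V reference.
Source V1 fixes V_0 = 12 V.
KCL at each unknown node (sum of currents leaving = 0; resistances in Ω):
  Node 1: (V_1 - 12)/220 + (V_1 - V_2)/120 + (V_1 - 0)/2.7 = 0
  Node 2: (V_2 - V_1)/120 + (V_2 - 0)/1500 = 0
Collecting terms (coefficients in siemens):
  0.3832·V_1 - 0.008333·V_2 = 0.05455
  0.009·V_2 - 0.008333·V_1 = 0
Determinant D = (0.3832)(0.009) - (-0.008333)(-0.008333) = 0.00338
V_1 = [(0.05455)(0.009) - (-0.008333)(0)]/D = 0.1452 V
V_2 = [(0.3832)(0) - (0.05455)(-0.008333)]/D = 0.1345 V
V_th = V_2 - V_3 = 0.1345 - 0 = 0.1345 V
Step 2 — R_th: zero the source — replace V1 by a short circuit (node 3 merges into node 0) — and find the resistance seen between A (node 2) and B (node 0).
Reduce the network between node 2 (A) and node 0 (B) by series/parallel combination:
  Rp1 = R1 ‖ R3 (parallel, both between nodes 0 and 1) = 1/(1/220 + 1/2.7) = 2.667 Ω
  Rs1 = R2 + Rp1 (series, joined only at node 1) = 120 + 2.667 = 122.7 Ω
  Rp2 = R4 ‖ Rs1 (parallel, both between nodes 0 and 2) = 1/(1/1500 + 1/122.7) = 113.4 Ω
R_th = 113.4 Ω

Final answer: V_th = 0.1345 V, R_th = 113.4 Ω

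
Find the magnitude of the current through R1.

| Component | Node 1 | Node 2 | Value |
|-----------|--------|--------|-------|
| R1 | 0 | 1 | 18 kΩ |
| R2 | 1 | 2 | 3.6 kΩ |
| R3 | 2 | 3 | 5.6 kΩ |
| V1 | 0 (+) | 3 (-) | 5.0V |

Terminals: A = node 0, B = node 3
Nodal analysis, taking node 3 as the 0 V reference.
Source V1 fixes V_0 = 5 V.
KCL at each unknown node (sum of currents leaving = 0; resistances in Ω):
  Node 1: (V_1 - 5)/18000 + (V_1 - V_2)/3600 = 0
  Node 2: (V_2 - V_1)/3600 + (V_2 - 0)/5600 = 0
Collecting terms (coefficients in siemens):
  0.0003333·V_1 - 0.0002778·V_2 = 0.0002778
  0.0004563·V_2 - 0.0002778·V_1 = 0
Determinant D = (0.0003333)(0.0004563) - (-0.0002778)(-0.0002778) = 0.00000007496
V_1 = [(0.0002778)(0.0004563) - (-0.0002778)(0)]/D = 1.691 V
V_2 = [(0.0003333)(0) - (0.0002778)(-0.0002778)]/D = 1.029 V
I_R1 = (V_0 - V_1)/R1 = (5 - 1.691)/18000 = 0.0001838 A
|I_R1| = 0.0001838 A

Final answer: |I_R1| = 0.0001838 A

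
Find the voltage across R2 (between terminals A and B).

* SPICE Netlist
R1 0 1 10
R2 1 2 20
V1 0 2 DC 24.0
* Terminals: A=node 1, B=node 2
R1 and R2 are in series across V1 (node 0 → node 1 → node 2), and the output A–B is taken across R2, so this is a voltage divider.
Series current: I = V1/(R1 + R2) = 24/(10 + 20) = 24/30 = 0.8 A
V_R2 = I × R2 = V1 × R2/(R1 + R2) = 24 × 20/30 = 16 V

Final answer: 16 V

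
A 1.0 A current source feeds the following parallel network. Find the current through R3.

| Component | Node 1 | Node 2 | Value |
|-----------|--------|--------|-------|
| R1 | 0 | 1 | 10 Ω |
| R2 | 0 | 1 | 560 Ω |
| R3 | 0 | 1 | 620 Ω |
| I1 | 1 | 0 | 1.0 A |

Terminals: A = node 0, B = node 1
All resistors sit directly between nodes 0 and 1, so they are in parallel and share one voltage V; the full source current 1 A splits among them.
1/R_par = 1/10 + 1/560 + 1/620 = 0.1034 S  =>  R_par = 9.671 Ω
V = I × R_par = 1 × 9.671 = 9.671 V
I_R3 = V/R3 = 9.671/620 = 0.0156 A

Final answer: 0.0156 A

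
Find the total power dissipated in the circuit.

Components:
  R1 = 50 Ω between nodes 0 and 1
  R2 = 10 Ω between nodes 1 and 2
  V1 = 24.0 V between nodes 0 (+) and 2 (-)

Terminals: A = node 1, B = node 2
Nodal analysis, taking node 2 as the 0 V reference.
Source V1 fixes V_0 = 24 V.
KCL at each unknown node (sum of currents leaving = 0; resistances in Ω):
  Node 1: (V_1 - 24)/50 + (V_1 - 0)/10 = 0
Collecting terms: 0.12 × V_1 = 0.48  =>  V_1 = 4 V
Power in each resistor, P = (ΔV)²/R:
  P_R1 = (24 - 4)²/50 = 8 W
  P_R2 = (4 - 0)²/10 = 1.6 W
P_total = P_R1 + P_R2 = 9.6 W

Final answer: 9.6 W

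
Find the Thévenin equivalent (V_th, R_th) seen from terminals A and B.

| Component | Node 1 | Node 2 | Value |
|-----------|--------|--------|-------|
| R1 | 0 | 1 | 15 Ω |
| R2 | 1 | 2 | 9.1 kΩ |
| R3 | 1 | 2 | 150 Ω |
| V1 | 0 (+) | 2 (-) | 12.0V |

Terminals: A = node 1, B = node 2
Step 1 — V_th is the open-circuit voltage V_A - V_B (nothing connected across the terminals).
Nodal analysis, taking node 2 as the 0 V reference.
Source V1 fixes V_0 = 12 V.
KCL at each unknown node (sum of currents leaving = 0; resistances in Ω):
  Node 1: (V_1 - 12)/15 + (V_1 - 0)/9100 + (V_1 - 0)/150 = 0
Collecting terms: 0.07344 × V_1 = 0.8  =>  V_1 = 10.89 V
V_th = V_1 - V_2 = 10.89 - 0 = 10.89 V
Step 2 — R_th: zero the source — replace V1 by a short circuit (node 2 merges into node 0) — and find the resistance seen between A (node 1) and B (node 0).
Reduce the network between node 1 (A) and node 0 (B) by series/parallel combination:
  Rp1 = R1 ‖ R2 ‖ R3 (parallel, all between nodes 0 and 1) = 1/(1/15 + 1/9100 + 1/150) = 13.62 Ω
R_th = 13.62 Ω

Final answer: V_th = 10.89 V, R_th = 13.62 Ω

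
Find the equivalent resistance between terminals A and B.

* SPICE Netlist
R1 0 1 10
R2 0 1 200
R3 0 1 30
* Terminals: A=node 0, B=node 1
Reduce the network between node 0 (A) and node 1 (B) by series/parallel combination:
  Rp1 = R1 ‖ R2 ‖ R3 (parallel, all between nodes 0 and 1) = 1/(1/10 + 1/200 + 1/30) = 7.229 Ω
R_eq = 7.229 Ω

Final answer: 7.229 Ω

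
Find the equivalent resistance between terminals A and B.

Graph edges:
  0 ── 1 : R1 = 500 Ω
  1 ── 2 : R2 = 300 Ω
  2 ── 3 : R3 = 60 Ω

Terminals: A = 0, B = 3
Reduce the network between node 0 (A) and node 3 (B) by series/parallel combination:
  Rs1 = R1 + R2 (series, joined only at node 1) = 500 + 300 = 800 Ω
  Rs2 = R3 + Rs1 (series, joined only at node 2) = 60 + 800 = 860 Ω
R_eq = 860 Ω

Final answer: 860 Ω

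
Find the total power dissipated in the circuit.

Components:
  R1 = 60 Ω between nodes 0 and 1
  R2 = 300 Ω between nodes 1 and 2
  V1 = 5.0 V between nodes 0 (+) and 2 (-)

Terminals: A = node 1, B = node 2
Nodal analysis, taking node 2 as the 0 V reference.
Source V1 fixes V_0 = 5 V.
KCL at each unknown node (sum of currents leaving = 0; resistances in Ω):
  Node 1: (V_1 - 5)/60 + (V_1 - 0)/300 = 0
Collecting terms: 0.02 × V_1 = 0.08333  =>  V_1 = 4.167 V
Power in each resistor, P = (ΔV)²/R:
  P_R1 = (5 - 4.167)²/60 = 0.01157 W
  P_R2 = (4.167 - 0)²/300 = 0.05787 W
P_total = P_R1 + P_R2 = 0.06944 W

Final answer: 0.06944 W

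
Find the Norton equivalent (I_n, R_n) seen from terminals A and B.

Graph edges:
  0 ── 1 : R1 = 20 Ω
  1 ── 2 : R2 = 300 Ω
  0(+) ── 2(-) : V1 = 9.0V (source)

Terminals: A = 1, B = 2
Find the Thévenin equivalent first; then I_n = V_th/R_th and R_n = R_th.
Step 1 — V_th is the open-circuit voltage V_A - V_B (nothing connected across the terminals).
Nodal analysis, taking node 2 as the 0 V reference.
Source V1 fixes V_0 = 9 V.
KCL at each unknown node (sum of currents leaving = 0; resistances in Ω):
  Node 1: (V_1 - 9)/20 + (V_1 - 0)/300 = 0
Collecting terms: 0.05333 × V_1 = 0.45  =>  V_1 = 8.438 V
V_th = V_1 - V_2 = 8.438 - 0 = 8.438 V
Step 2 — R_th: zero the source — replace V1 by a short circuit (node 2 merges into node 0) — and find the resistance seen between A (node 1) and B (node 0).
Reduce the network between node 1 (A) and node 0 (B) by series/parallel combination:
  Rp1 = R1 ‖ R2 (parallel, both between nodes 0 and 1) = 1/(1/20 + 1/300) = 18.75 Ω
R_th = 18.75 Ω
I_n = V_th/R_th = 8.438/18.75 = 0.45 A, and R_n = R_th = 18.75 Ω

Final answer: I_n = 0.45 A, R_n = 18.75 Ω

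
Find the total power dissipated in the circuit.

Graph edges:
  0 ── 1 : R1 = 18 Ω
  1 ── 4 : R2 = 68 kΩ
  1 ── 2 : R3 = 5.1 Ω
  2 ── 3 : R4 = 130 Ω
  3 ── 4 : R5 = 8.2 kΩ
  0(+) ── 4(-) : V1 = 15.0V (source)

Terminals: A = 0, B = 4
Nodal analysis, taking node 4 as the 0 V reference.
Source V1 fixes V_0 = 15 V.
KCL at each unknown node (sum of currents leaving = 0; resistances in Ω):
  Node 1: (V_1 - 15)/18 + (V_1 - 0)/68000 + (V_1 - V_2)/5.1 = 0
  Node 2: (V_2 - V_1)/5.1 + (V_2 - V_3)/130 = 0
  Node 3: (V_3 - V_2)/130 + (V_3 - 0)/8200 = 0
Collecting terms (coefficients in siemens):
  0.2516·V_1 - 0.1961·V_2 = 0.8333
  0.2038·V_2 - 0.1961·V_1 - 0.007692·V_3 = 0
  0.007814·V_3 - 0.007692·V_2 = 0
Solving these 3 simultaneous equations (Gaussian elimination) gives:
  V_1 = 14.96 V, V_2 = 14.95 V, V_3 = 14.72 V
Power in each resistor, P = (ΔV)²/R:
  P_R1 = (15 - 14.96)²/18 = 0.00007311 W
  P_R2 = (14.96 - 0)²/68000 = 0.003293 W
  P_R3 = (14.96 - 14.95)²/5.1 = 0.00001644 W
  P_R4 = (14.95 - 14.72)²/130 = 0.000419 W
  P_R5 = (14.72 - 0)²/8200 = 0.02643 W
P_total = P_R1 + P_R2 + P_R3 + P_R4 + P_R5 = 0.03023 W

Final answer: 0.03023 W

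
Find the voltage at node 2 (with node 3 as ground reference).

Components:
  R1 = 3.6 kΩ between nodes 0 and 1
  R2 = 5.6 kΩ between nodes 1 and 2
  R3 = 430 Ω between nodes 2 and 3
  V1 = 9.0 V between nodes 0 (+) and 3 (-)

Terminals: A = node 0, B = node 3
Nodal analysis, taking node 3 as the 0 V reference.
Source V1 fixes V_0 = 9 V.
KCL at each unknown node (sum of currents leaving = 0; resistances in Ω):
  Node 1: (V_1 - 9)/3600 + (V_1 - V_2)/5600 = 0
  Node 2: (V_2 - V_1)/5600 + (V_2 - 0)/430 = 0
Collecting terms (coefficients in siemens):
  0.0004563·V_1 - 0.0001786·V_2 = 0.0025
  0.002504·V_2 - 0.0001786·V_1 = 0
Determinant D = (0.0004563)(0.002504) - (-0.0001786)(-0.0001786) = 0.000001111
V_1 = [(0.0025)(0.002504) - (-0.0001786)(0)]/D = 5.636 V
V_2 = [(0.0004563)(0) - (0.0025)(-0.0001786)]/D = 0.4019 V
The requested potential is V_2 = 0.4019 V.

Final answer: V_2 = 0.4019 V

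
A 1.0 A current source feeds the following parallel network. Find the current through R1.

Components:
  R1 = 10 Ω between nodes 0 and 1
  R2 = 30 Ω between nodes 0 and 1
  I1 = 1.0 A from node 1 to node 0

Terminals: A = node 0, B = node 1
All resistors sit directly between nodes 0 and 1, so they are in parallel and share one voltage V; the full source current 1 A splits among them.
1/R_par = 1/10 + 1/30 = 0.1333 S  =>  R_par = 7.5 Ω
V = I × R_par = 1 × 7.5 = 7.5 V
I_R1 = V/R1 = 7.5/10 = 0.75 A

Final answer: 0.75 A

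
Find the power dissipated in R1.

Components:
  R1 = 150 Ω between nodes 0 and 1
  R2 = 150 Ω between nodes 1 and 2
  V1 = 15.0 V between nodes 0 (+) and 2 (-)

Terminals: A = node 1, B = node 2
Nodal analysis, taking node 2 as the 0 V reference.
Source V1 fixes V_0 = 15 V.
KCL at each unknown node (sum of currents leaving = 0; resistances in Ω):
  Node 1: (V_1 - 15)/150 + (V_1 - 0)/150 = 0
Collecting terms: 0.01333 × V_1 = 0.1  =>  V_1 = 7.5 V
I_R1 = (V_0 - V_1)/R1 = (15 - 7.5)/150 = 0.05 A
P_R1 = I_R1² × R1 = (0.05)² × 150 = 0.375 W

Final answer: 0.375 W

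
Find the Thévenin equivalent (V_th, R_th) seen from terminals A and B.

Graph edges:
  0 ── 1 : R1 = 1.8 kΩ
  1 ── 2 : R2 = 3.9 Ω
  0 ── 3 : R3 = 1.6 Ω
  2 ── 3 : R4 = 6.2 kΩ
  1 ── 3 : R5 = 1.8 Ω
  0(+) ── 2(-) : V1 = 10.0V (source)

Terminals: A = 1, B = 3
Step 1 — V_th is the open-circuit voltage V_A - V_B (nothing connected across the terminals).
Nodal analysis, taking node 2 as the 0 V reference.
Source V1 fixes V_0 = 10 V.
KCL at each unknown node (sum of currents leaving = 0; resistances in Ω):
  Node 1: (V_1 - 10)/1800 + (V_1 - 0)/3.9 + (V_1 - V_3)/1.8 = 0
  Node 3: (V_3 - 10)/1.6 + (V_3 - 0)/6200 + (V_3 - V_1)/1.8 = 0
Collecting terms (coefficients in siemens):
  0.8125·V_1 - 0.5556·V_3 = 0.005556
  1.181·V_3 - 0.5556·V_1 = 6.25
Determinant D = (0.8125)(1.181) - (-0.5556)(-0.5556) = 0.6507
V_1 = [(0.005556)(1.181) - (-0.5556)(6.25)]/D = 5.346 V
V_3 = [(0.8125)(6.25) - (0.005556)(-0.5556)]/D = 7.809 V
V_th = V_1 - V_3 = 5.346 - 7.809 = -2.463 V
Step 2 — R_th: zero the source — replace V1 by a short circuit (node 2 merges into node 0) — and find the resistance seen between A (node 1) and B (node 3).
Reduce the network between node 1 (A) and node 3 (B) by series/parallel combination:
  Rp1 = R1 ‖ R2 (parallel, both between nodes 0 and 1) = 1/(1/1800 + 1/3.9) = 3.892 Ω
  Rp2 = R3 ‖ R4 (parallel, both between nodes 0 and 3) = 1/(1/1.6 + 1/6200) = 1.6 Ω
  Rs1 = Rp1 + Rp2 (series, joined only at node 0) = 3.892 + 1.6 = 5.491 Ω
  Rp3 = R5 ‖ Rs1 (parallel, both between nodes 1 and 3) = 1/(1/1.8 + 1/5.491) = 1.356 Ω
R_th = 1.356 Ω

Final answer: V_th = -2.463 V, R_th = 1.356 Ω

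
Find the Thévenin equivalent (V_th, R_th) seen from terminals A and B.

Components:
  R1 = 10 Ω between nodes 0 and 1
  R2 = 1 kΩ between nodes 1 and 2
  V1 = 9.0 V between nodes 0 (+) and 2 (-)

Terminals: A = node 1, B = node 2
Step 1 — V_th is the open-circuit voltage V_A - V_B (nothing connected across the terminals).
Nodal analysis, taking node 2 as the 0 V reference.
Source V1 fixes V_0 = 9 V.
KCL at each unknown node (sum of currents leaving = 0; resistances in Ω):
  Node 1: (V_1 - 9)/10 + (V_1 - 0)/1000 = 0
Collecting terms: 0.101 × V_1 = 0.9  =>  V_1 = 8.911 V
V_th = V_1 - V_2 = 8.911 - 0 = 8.911 V
Step 2 — R_th: zero the source — replace V1 by a short circuit (node 2 merges into node 0) — and find the resistance seen between A (node 1) and B (node 0).
Reduce the network between node 1 (A) and node 0 (B) by series/parallel combination:
  Rp1 = R1 ‖ R2 (parallel, both between nodes 0 and 1) = 1/(1/10 + 1/1000) = 9.901 Ω
R_th = 9.901 Ω

Final answer: V_th = 8.911 V, R_th = 9.901 Ω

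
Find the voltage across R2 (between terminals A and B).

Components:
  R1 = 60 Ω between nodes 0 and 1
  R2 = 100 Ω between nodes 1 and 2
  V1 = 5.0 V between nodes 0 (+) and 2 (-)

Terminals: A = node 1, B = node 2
R1 and R2 are in series across V1 (node 0 → node 1 → node 2), and the output A–B is taken across R2, so this is a voltage divider.
Series current: I = V1/(R1 + R2) = 5/(60 + 100) = 5/160 = 0.03125 A
V_R2 = I × R2 = V1 × R2/(R1 + R2) = 5 × 100/160 = 3.125 V

Final answer: 3.125 V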